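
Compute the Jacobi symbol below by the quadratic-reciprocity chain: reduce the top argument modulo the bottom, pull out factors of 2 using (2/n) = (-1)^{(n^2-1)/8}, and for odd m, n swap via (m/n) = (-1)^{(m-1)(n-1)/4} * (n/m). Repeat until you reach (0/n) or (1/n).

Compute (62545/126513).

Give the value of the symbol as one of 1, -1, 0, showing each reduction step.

1

reciprocity: (62545/126513) = +1·(126513/62545) since 62545 mod 4 = 1, 126513 mod 4 = 1; sign now +1
(126513/62545) = (1423/62545)   [reduce mod 62545]
reciprocity: (1423/62545) = +1·(62545/1423) since 1423 mod 4 = 3, 62545 mod 4 = 1; sign now +1
(62545/1423) = (1356/1423)   [reduce mod 1423]
1356 = 2^2·339; (2/1423) = +1 since 1423 mod 8 = 7, so (1356/1423) = (+1)^2·(339/1423); sign now +1
reciprocity: (339/1423) = -1·(1423/339) since 339 mod 4 = 3, 1423 mod 4 = 3; sign now -1
(1423/339) = (67/339)   [reduce mod 339]
reciprocity: (67/339) = -1·(339/67) since 67 mod 4 = 3, 339 mod 4 = 3; sign now +1
(339/67) = (4/67)   [reduce mod 67]
4 = 2^2·1; (2/67) = -1 since 67 mod 8 = 3, so (4/67) = (-1)^2·(1/67); sign now +1
(1/67) = 1; final value = sign = +1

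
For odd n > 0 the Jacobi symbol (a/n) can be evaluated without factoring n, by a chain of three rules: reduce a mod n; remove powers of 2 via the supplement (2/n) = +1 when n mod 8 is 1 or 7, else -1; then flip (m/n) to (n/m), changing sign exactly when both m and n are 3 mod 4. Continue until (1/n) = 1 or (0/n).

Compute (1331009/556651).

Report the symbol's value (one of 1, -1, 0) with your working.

-1

(1331009/556651) = (217707/556651)   [reduce mod 556651]
reciprocity: (217707/556651) = -1·(556651/217707) since 217707 mod 4 = 3, 556651 mod 4 = 3; sign now -1
(556651/217707) = (121237/217707)   [reduce mod 217707]
reciprocity: (121237/217707) = +1·(217707/121237) since 121237 mod 4 = 1, 217707 mod 4 = 3; sign now -1
(217707/121237) = (96470/121237)   [reduce mod 121237]
96470 = 2^1·48235; (2/121237) = -1 since 121237 mod 8 = 5, so (96470/121237) = (-1)^1·(48235/121237); sign now +1
reciprocity: (48235/121237) = +1·(121237/48235) since 48235 mod 4 = 3, 121237 mod 4 = 1; sign now +1
(121237/48235) = (24767/48235)   [reduce mod 48235]
reciprocity: (24767/48235) = -1·(48235/24767) since 24767 mod 4 = 3, 48235 mod 4 = 3; sign now -1
(48235/24767) = (23468/24767)   [reduce mod 24767]
23468 = 2^2·5867; (2/24767) = +1 since 24767 mod 8 = 7, so (23468/24767) = (+1)^2·(5867/24767); sign now -1
reciprocity: (5867/24767) = -1·(24767/5867) since 5867 mod 4 = 3, 24767 mod 4 = 3; sign now +1
(24767/5867) = (1299/5867)   [reduce mod 5867]
reciprocity: (1299/5867) = -1·(5867/1299) since 1299 mod 4 = 3, 5867 mod 4 = 3; sign now -1
(5867/1299) = (671/1299)   [reduce mod 1299]
reciprocity: (671/1299) = -1·(1299/671) since 671 mod 4 = 3, 1299 mod 4 = 3; sign now +1
(1299/671) = (628/671)   [reduce mod 671]
628 = 2^2·157; (2/671) = +1 since 671 mod 8 = 7, so (628/671) = (+1)^2·(157/671); sign now +1
reciprocity: (157/671) = +1·(671/157) since 157 mod 4 = 1, 671 mod 4 = 3; sign now +1
(671/157) = (43/157)   [reduce mod 157]
reciprocity: (43/157) = +1·(157/43) since 43 mod 4 = 3, 157 mod 4 = 1; sign now +1
(157/43) = (28/43)   [reduce mod 43]
28 = 2^2·7; (2/43) = -1 since 43 mod 8 = 3, so (28/43) = (-1)^2·(7/43); sign now +1
reciprocity: (7/43) = -1·(43/7) since 7 mod 4 = 3, 43 mod 4 = 3; sign now -1
(43/7) = (1/7)   [reduce mod 7]
(1/7) = 1; final value = sign = -1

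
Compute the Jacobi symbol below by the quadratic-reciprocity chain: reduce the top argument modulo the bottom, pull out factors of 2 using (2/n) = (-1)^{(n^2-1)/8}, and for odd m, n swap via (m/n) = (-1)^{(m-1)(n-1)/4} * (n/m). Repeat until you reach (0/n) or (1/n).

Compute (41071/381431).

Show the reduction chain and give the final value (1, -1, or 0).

flip (41071/381431) -> (381431/41071): both odd, 41071 mod 4 = 3, 381431 mod 4 = 3, so the flip contributes -1; sign now -1
(381431/41071): 381431 mod 41071 = 11792, so (381431/41071) = (11792/41071)
factor out 2^4: 11792 = 2^4·737; with 41071 mod 8 = 7, (2/41071) = +1; sign now -1; continue with (737/41071)
flip (737/41071) -> (41071/737): both odd, 737 mod 4 = 1, 41071 mod 4 = 3, so the flip contributes +1; sign now -1
(41071/737): 41071 mod 737 = 536, so (41071/737) = (536/737)
factor out 2^3: 536 = 2^3·67; with 737 mod 8 = 1, (2/737) = +1; sign now -1; continue with (67/737)
flip (67/737) -> (737/67): both odd, 67 mod 4 = 3, 737 mod 4 = 1, so the flip contributes +1; sign now -1
(737/67): 737 mod 67 = 0, so (737/67) = (0/67)
reached (0/67); gcd(a, n) > 1, so (0/67) = 0 and the symbol is 0

0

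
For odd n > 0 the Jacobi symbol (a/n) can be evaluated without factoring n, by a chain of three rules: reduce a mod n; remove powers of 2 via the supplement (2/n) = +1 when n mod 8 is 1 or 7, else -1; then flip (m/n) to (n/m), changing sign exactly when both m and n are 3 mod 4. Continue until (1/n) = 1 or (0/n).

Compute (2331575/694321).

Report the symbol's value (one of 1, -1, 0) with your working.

(2331575/694321) = (248612/694321)   [reduce mod 694321]
248612 = 2^2·62153; (2/694321) = +1 since 694321 mod 8 = 1, so (248612/694321) = (+1)^2·(62153/694321); sign now +1
reciprocity: (62153/694321) = +1·(694321/62153) since 62153 mod 4 = 1, 694321 mod 4 = 1; sign now +1
(694321/62153) = (10638/62153)   [reduce mod 62153]
10638 = 2^1·5319; (2/62153) = +1 since 62153 mod 8 = 1, so (10638/62153) = (+1)^1·(5319/62153); sign now +1
reciprocity: (5319/62153) = +1·(62153/5319) since 5319 mod 4 = 3, 62153 mod 4 = 1; sign now +1
(62153/5319) = (3644/5319)   [reduce mod 5319]
3644 = 2^2·911; (2/5319) = +1 since 5319 mod 8 = 7, so (3644/5319) = (+1)^2·(911/5319); sign now +1
reciprocity: (911/5319) = -1·(5319/911) since 911 mod 4 = 3, 5319 mod 4 = 3; sign now -1
(5319/911) = (764/911)   [reduce mod 911]
764 = 2^2·191; (2/911) = +1 since 911 mod 8 = 7, so (764/911) = (+1)^2·(191/911); sign now -1
reciprocity: (191/911) = -1·(911/191) since 191 mod 4 = 3, 911 mod 4 = 3; sign now +1
(911/191) = (147/191)   [reduce mod 191]
reciprocity: (147/191) = -1·(191/147) since 147 mod 4 = 3, 191 mod 4 = 3; sign now -1
(191/147) = (44/147)   [reduce mod 147]
44 = 2^2·11; (2/147) = -1 since 147 mod 8 = 3, so (44/147) = (-1)^2·(11/147); sign now -1
reciprocity: (11/147) = -1·(147/11) since 11 mod 4 = 3, 147 mod 4 = 3; sign now +1
(147/11) = (4/11)   [reduce mod 11]
4 = 2^2·1; (2/11) = -1 since 11 mod 8 = 3, so (4/11) = (-1)^2·(1/11); sign now +1
(1/11) = 1; final value = sign = +1

1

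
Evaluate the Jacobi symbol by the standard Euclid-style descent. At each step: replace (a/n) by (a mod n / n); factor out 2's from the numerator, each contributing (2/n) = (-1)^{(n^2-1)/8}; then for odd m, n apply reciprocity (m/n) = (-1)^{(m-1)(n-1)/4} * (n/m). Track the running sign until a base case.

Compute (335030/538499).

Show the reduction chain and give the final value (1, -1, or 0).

1

factor out 2^1: 335030 = 2^1·167515; with 538499 mod 8 = 3, (2/538499) = -1; sign now -1; continue with (167515/538499)
flip (167515/538499) -> (538499/167515): both odd, 167515 mod 4 = 3, 538499 mod 4 = 3, so the flip contributes -1; sign now +1
(538499/167515): 538499 mod 167515 = 35954, so (538499/167515) = (35954/167515)
factor out 2^1: 35954 = 2^1·17977; with 167515 mod 8 = 3, (2/167515) = -1; sign now -1; continue with (17977/167515)
flip (17977/167515) -> (167515/17977): both odd, 17977 mod 4 = 1, 167515 mod 4 = 3, so the flip contributes +1; sign now -1
(167515/17977): 167515 mod 17977 = 5722, so (167515/17977) = (5722/17977)
factor out 2^1: 5722 = 2^1·2861; with 17977 mod 8 = 1, (2/17977) = +1; sign now -1; continue with (2861/17977)
flip (2861/17977) -> (17977/2861): both odd, 2861 mod 4 = 1, 17977 mod 4 = 1, so the flip contributes +1; sign now -1
(17977/2861): 17977 mod 2861 = 811, so (17977/2861) = (811/2861)
flip (811/2861) -> (2861/811): both odd, 811 mod 4 = 3, 2861 mod 4 = 1, so the flip contributes +1; sign now -1
(2861/811): 2861 mod 811 = 428, so (2861/811) = (428/811)
factor out 2^2: 428 = 2^2·107; with 811 mod 8 = 3, (2/811) = -1; sign now -1; continue with (107/811)
flip (107/811) -> (811/107): both odd, 107 mod 4 = 3, 811 mod 4 = 3, so the flip contributes -1; sign now +1
(811/107): 811 mod 107 = 62, so (811/107) = (62/107)
factor out 2^1: 62 = 2^1·31; with 107 mod 8 = 3, (2/107) = -1; sign now -1; continue with (31/107)
flip (31/107) -> (107/31): both odd, 31 mod 4 = 3, 107 mod 4 = 3, so the flip contributes -1; sign now +1
(107/31): 107 mod 31 = 14, so (107/31) = (14/31)
factor out 2^1: 14 = 2^1·7; with 31 mod 8 = 7, (2/31) = +1; sign now +1; continue with (7/31)
flip (7/31) -> (31/7): both odd, 7 mod 4 = 3, 31 mod 4 = 3, so the flip contributes -1; sign now -1
(31/7): 31 mod 7 = 3, so (31/7) = (3/7)
flip (3/7) -> (7/3): both odd, 3 mod 4 = 3, 7 mod 4 = 3, so the flip contributes -1; sign now +1
(7/3): 7 mod 3 = 1, so (7/3) = (1/3)
reached (1/3) = 1, so the symbol is +1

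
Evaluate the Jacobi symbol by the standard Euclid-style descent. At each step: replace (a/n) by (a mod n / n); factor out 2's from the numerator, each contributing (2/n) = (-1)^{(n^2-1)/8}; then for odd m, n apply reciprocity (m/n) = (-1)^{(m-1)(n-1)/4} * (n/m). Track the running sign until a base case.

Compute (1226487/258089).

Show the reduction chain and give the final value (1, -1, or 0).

(1226487/258089): 1226487 mod 258089 = 194131, so (1226487/258089) = (194131/258089)
flip (194131/258089) -> (258089/194131): both odd, 194131 mod 4 = 3, 258089 mod 4 = 1, so the flip contributes +1; sign now +1
(258089/194131): 258089 mod 194131 = 63958, so (258089/194131) = (63958/194131)
factor out 2^1: 63958 = 2^1·31979; with 194131 mod 8 = 3, (2/194131) = -1; sign now -1; continue with (31979/194131)
flip (31979/194131) -> (194131/31979): both odd, 31979 mod 4 = 3, 194131 mod 4 = 3, so the flip contributes -1; sign now +1
(194131/31979): 194131 mod 31979 = 2257, so (194131/31979) = (2257/31979)
flip (2257/31979) -> (31979/2257): both odd, 2257 mod 4 = 1, 31979 mod 4 = 3, so the flip contributes +1; sign now +1
(31979/2257): 31979 mod 2257 = 381, so (31979/2257) = (381/2257)
flip (381/2257) -> (2257/381): both odd, 381 mod 4 = 1, 2257 mod 4 = 1, so the flip contributes +1; sign now +1
(2257/381): 2257 mod 381 = 352, so (2257/381) = (352/381)
factor out 2^5: 352 = 2^5·11; with 381 mod 8 = 5, (2/381) = -1; sign now -1; continue with (11/381)
flip (11/381) -> (381/11): both odd, 11 mod 4 = 3, 381 mod 4 = 1, so the flip contributes +1; sign now -1
(381/11): 381 mod 11 = 7, so (381/11) = (7/11)
flip (7/11) -> (11/7): both odd, 7 mod 4 = 3, 11 mod 4 = 3, so the flip contributes -1; sign now +1
(11/7): 11 mod 7 = 4, so (11/7) = (4/7)
factor out 2^2: 4 = 2^2·1; with 7 mod 8 = 7, (2/7) = +1; sign now +1; continue with (1/7)
reached (1/7) = 1, so the symbol is +1

1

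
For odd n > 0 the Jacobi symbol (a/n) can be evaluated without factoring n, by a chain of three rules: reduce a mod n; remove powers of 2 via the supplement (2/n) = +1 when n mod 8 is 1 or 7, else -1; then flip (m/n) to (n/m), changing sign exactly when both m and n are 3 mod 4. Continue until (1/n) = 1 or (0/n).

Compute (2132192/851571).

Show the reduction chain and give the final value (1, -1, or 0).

1

(2132192/851571) = (429050/851571)   [reduce mod 851571]
429050 = 2^1·214525; (2/851571) = -1 since 851571 mod 8 = 3, so (429050/851571) = (-1)^1·(214525/851571); sign now -1
reciprocity: (214525/851571) = +1·(851571/214525) since 214525 mod 4 = 1, 851571 mod 4 = 3; sign now -1
(851571/214525) = (207996/214525)   [reduce mod 214525]
207996 = 2^2·51999; (2/214525) = -1 since 214525 mod 8 = 5, so (207996/214525) = (-1)^2·(51999/214525); sign now -1
reciprocity: (51999/214525) = +1·(214525/51999) since 51999 mod 4 = 3, 214525 mod 4 = 1; sign now -1
(214525/51999) = (6529/51999)   [reduce mod 51999]
reciprocity: (6529/51999) = +1·(51999/6529) since 6529 mod 4 = 1, 51999 mod 4 = 3; sign now -1
(51999/6529) = (6296/6529)   [reduce mod 6529]
6296 = 2^3·787; (2/6529) = +1 since 6529 mod 8 = 1, so (6296/6529) = (+1)^3·(787/6529); sign now -1
reciprocity: (787/6529) = +1·(6529/787) since 787 mod 4 = 3, 6529 mod 4 = 1; sign now -1
(6529/787) = (233/787)   [reduce mod 787]
reciprocity: (233/787) = +1·(787/233) since 233 mod 4 = 1, 787 mod 4 = 3; sign now -1
(787/233) = (88/233)   [reduce mod 233]
88 = 2^3·11; (2/233) = +1 since 233 mod 8 = 1, so (88/233) = (+1)^3·(11/233); sign now -1
reciprocity: (11/233) = +1·(233/11) since 11 mod 4 = 3, 233 mod 4 = 1; sign now -1
(233/11) = (2/11)   [reduce mod 11]
2 = 2^1·1; (2/11) = -1 since 11 mod 8 = 3, so (2/11) = (-1)^1·(1/11); sign now +1
(1/11) = 1; final value = sign = +1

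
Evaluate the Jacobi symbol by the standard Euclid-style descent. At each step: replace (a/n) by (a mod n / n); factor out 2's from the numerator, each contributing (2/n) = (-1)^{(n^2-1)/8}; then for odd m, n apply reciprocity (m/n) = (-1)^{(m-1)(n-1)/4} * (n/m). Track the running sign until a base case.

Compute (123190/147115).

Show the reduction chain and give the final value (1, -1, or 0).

factor out 2^1: 123190 = 2^1·61595; with 147115 mod 8 = 3, (2/147115) = -1; sign now -1; continue with (61595/147115)
flip (61595/147115) -> (147115/61595): both odd, 61595 mod 4 = 3, 147115 mod 4 = 3, so the flip contributes -1; sign now +1
(147115/61595): 147115 mod 61595 = 23925, so (147115/61595) = (23925/61595)
flip (23925/61595) -> (61595/23925): both odd, 23925 mod 4 = 1, 61595 mod 4 = 3, so the flip contributes +1; sign now +1
(61595/23925): 61595 mod 23925 = 13745, so (61595/23925) = (13745/23925)
flip (13745/23925) -> (23925/13745): both odd, 13745 mod 4 = 1, 23925 mod 4 = 1, so the flip contributes +1; sign now +1
(23925/13745): 23925 mod 13745 = 10180, so (23925/13745) = (10180/13745)
factor out 2^2: 10180 = 2^2·2545; with 13745 mod 8 = 1, (2/13745) = +1; sign now +1; continue with (2545/13745)
flip (2545/13745) -> (13745/2545): both odd, 2545 mod 4 = 1, 13745 mod 4 = 1, so the flip contributes +1; sign now +1
(13745/2545): 13745 mod 2545 = 1020, so (13745/2545) = (1020/2545)
factor out 2^2: 1020 = 2^2·255; with 2545 mod 8 = 1, (2/2545) = +1; sign now +1; continue with (255/2545)
flip (255/2545) -> (2545/255): both odd, 255 mod 4 = 3, 2545 mod 4 = 1, so the flip contributes +1; sign now +1
(2545/255): 2545 mod 255 = 250, so (2545/255) = (250/255)
factor out 2^1: 250 = 2^1·125; with 255 mod 8 = 7, (2/255) = +1; sign now +1; continue with (125/255)
flip (125/255) -> (255/125): both odd, 125 mod 4 = 1, 255 mod 4 = 3, so the flip contributes +1; sign now +1
(255/125): 255 mod 125 = 5, so (255/125) = (5/125)
flip (5/125) -> (125/5): both odd, 5 mod 4 = 1, 125 mod 4 = 1, so the flip contributes +1; sign now +1
(125/5): 125 mod 5 = 0, so (125/5) = (0/5)
reached (0/5); gcd(a, n) > 1, so (0/5) = 0 and the symbol is 0

0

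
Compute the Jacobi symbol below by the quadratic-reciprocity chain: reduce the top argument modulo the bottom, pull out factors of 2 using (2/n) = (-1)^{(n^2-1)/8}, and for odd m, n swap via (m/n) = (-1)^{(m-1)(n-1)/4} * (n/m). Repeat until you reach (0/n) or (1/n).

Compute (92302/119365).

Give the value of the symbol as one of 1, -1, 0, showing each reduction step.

92302 = 2^1·46151; (2/119365) = -1 since 119365 mod 8 = 5, so (92302/119365) = (-1)^1·(46151/119365); sign now -1
reciprocity: (46151/119365) = +1·(119365/46151) since 46151 mod 4 = 3, 119365 mod 4 = 1; sign now -1
(119365/46151) = (27063/46151)   [reduce mod 46151]
reciprocity: (27063/46151) = -1·(46151/27063) since 27063 mod 4 = 3, 46151 mod 4 = 3; sign now +1
(46151/27063) = (19088/27063)   [reduce mod 27063]
19088 = 2^4·1193; (2/27063) = +1 since 27063 mod 8 = 7, so (19088/27063) = (+1)^4·(1193/27063); sign now +1
reciprocity: (1193/27063) = +1·(27063/1193) since 1193 mod 4 = 1, 27063 mod 4 = 3; sign now +1
(27063/1193) = (817/1193)   [reduce mod 1193]
reciprocity: (817/1193) = +1·(1193/817) since 817 mod 4 = 1, 1193 mod 4 = 1; sign now +1
(1193/817) = (376/817)   [reduce mod 817]
376 = 2^3·47; (2/817) = +1 since 817 mod 8 = 1, so (376/817) = (+1)^3·(47/817); sign now +1
reciprocity: (47/817) = +1·(817/47) since 47 mod 4 = 3, 817 mod 4 = 1; sign now +1
(817/47) = (18/47)   [reduce mod 47]
18 = 2^1·9; (2/47) = +1 since 47 mod 8 = 7, so (18/47) = (+1)^1·(9/47); sign now +1
reciprocity: (9/47) = +1·(47/9) since 9 mod 4 = 1, 47 mod 4 = 3; sign now +1
(47/9) = (2/9)   [reduce mod 9]
2 = 2^1·1; (2/9) = +1 since 9 mod 8 = 1, so (2/9) = (+1)^1·(1/9); sign now +1
(1/9) = 1; final value = sign = +1

1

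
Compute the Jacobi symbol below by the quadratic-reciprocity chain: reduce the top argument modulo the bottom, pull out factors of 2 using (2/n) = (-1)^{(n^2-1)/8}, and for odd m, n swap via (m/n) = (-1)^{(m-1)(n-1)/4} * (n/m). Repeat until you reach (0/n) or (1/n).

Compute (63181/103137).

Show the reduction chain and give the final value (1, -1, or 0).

1

flip (63181/103137) -> (103137/63181): both odd, 63181 mod 4 = 1, 103137 mod 4 = 1, so the flip contributes +1; sign now +1
(103137/63181): 103137 mod 63181 = 39956, so (103137/63181) = (39956/63181)
factor out 2^2: 39956 = 2^2·9989; with 63181 mod 8 = 5, (2/63181) = -1; sign now +1; continue with (9989/63181)
flip (9989/63181) -> (63181/9989): both odd, 9989 mod 4 = 1, 63181 mod 4 = 1, so the flip contributes +1; sign now +1
(63181/9989): 63181 mod 9989 = 3247, so (63181/9989) = (3247/9989)
flip (3247/9989) -> (9989/3247): both odd, 3247 mod 4 = 3, 9989 mod 4 = 1, so the flip contributes +1; sign now +1
(9989/3247): 9989 mod 3247 = 248, so (9989/3247) = (248/3247)
factor out 2^3: 248 = 2^3·31; with 3247 mod 8 = 7, (2/3247) = +1; sign now +1; continue with (31/3247)
flip (31/3247) -> (3247/31): both odd, 31 mod 4 = 3, 3247 mod 4 = 3, so the flip contributes -1; sign now -1
(3247/31): 3247 mod 31 = 23, so (3247/31) = (23/31)
flip (23/31) -> (31/23): both odd, 23 mod 4 = 3, 31 mod 4 = 3, so the flip contributes -1; sign now +1
(31/23): 31 mod 23 = 8, so (31/23) = (8/23)
factor out 2^3: 8 = 2^3·1; with 23 mod 8 = 7, (2/23) = +1; sign now +1; continue with (1/23)
reached (1/23) = 1, so the symbol is +1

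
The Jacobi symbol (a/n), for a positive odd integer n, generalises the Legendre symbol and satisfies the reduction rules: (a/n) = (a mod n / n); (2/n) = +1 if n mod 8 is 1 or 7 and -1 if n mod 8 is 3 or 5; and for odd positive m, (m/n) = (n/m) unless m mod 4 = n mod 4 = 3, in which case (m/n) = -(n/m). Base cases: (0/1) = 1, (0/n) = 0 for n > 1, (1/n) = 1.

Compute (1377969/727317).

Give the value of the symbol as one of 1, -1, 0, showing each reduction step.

(1377969/727317) = (650652/727317)   [reduce mod 727317]
650652 = 2^2·162663; (2/727317) = -1 since 727317 mod 8 = 5, so (650652/727317) = (-1)^2·(162663/727317); sign now +1
reciprocity: (162663/727317) = +1·(727317/162663) since 162663 mod 4 = 3, 727317 mod 4 = 1; sign now +1
(727317/162663) = (76665/162663)   [reduce mod 162663]
reciprocity: (76665/162663) = +1·(162663/76665) since 76665 mod 4 = 1, 162663 mod 4 = 3; sign now +1
(162663/76665) = (9333/76665)   [reduce mod 76665]
reciprocity: (9333/76665) = +1·(76665/9333) since 9333 mod 4 = 1, 76665 mod 4 = 1; sign now +1
(76665/9333) = (2001/9333)   [reduce mod 9333]
reciprocity: (2001/9333) = +1·(9333/2001) since 2001 mod 4 = 1, 9333 mod 4 = 1; sign now +1
(9333/2001) = (1329/2001)   [reduce mod 2001]
reciprocity: (1329/2001) = +1·(2001/1329) since 1329 mod 4 = 1, 2001 mod 4 = 1; sign now +1
(2001/1329) = (672/1329)   [reduce mod 1329]
672 = 2^5·21; (2/1329) = +1 since 1329 mod 8 = 1, so (672/1329) = (+1)^5·(21/1329); sign now +1
reciprocity: (21/1329) = +1·(1329/21) since 21 mod 4 = 1, 1329 mod 4 = 1; sign now +1
(1329/21) = (6/21)   [reduce mod 21]
6 = 2^1·3; (2/21) = -1 since 21 mod 8 = 5, so (6/21) = (-1)^1·(3/21); sign now -1
reciprocity: (3/21) = +1·(21/3) since 3 mod 4 = 3, 21 mod 4 = 1; sign now -1
(21/3) = (0/3)   [reduce mod 3]
(0/3) = 0   [gcd(a, n) > 1]; final value = 0

0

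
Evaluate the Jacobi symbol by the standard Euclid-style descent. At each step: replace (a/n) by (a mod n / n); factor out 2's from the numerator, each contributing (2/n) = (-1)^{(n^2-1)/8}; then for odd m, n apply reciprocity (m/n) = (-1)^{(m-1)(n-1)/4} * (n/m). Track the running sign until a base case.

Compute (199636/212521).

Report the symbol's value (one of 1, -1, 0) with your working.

199636 = 2^2·49909; (2/212521) = +1 since 212521 mod 8 = 1, so (199636/212521) = (+1)^2·(49909/212521); sign now +1
reciprocity: (49909/212521) = +1·(212521/49909) since 49909 mod 4 = 1, 212521 mod 4 = 1; sign now +1
(212521/49909) = (12885/49909)   [reduce mod 49909]
reciprocity: (12885/49909) = +1·(49909/12885) since 12885 mod 4 = 1, 49909 mod 4 = 1; sign now +1
(49909/12885) = (11254/12885)   [reduce mod 12885]
11254 = 2^1·5627; (2/12885) = -1 since 12885 mod 8 = 5, so (11254/12885) = (-1)^1·(5627/12885); sign now -1
reciprocity: (5627/12885) = +1·(12885/5627) since 5627 mod 4 = 3, 12885 mod 4 = 1; sign now -1
(12885/5627) = (1631/5627)   [reduce mod 5627]
reciprocity: (1631/5627) = -1·(5627/1631) since 1631 mod 4 = 3, 5627 mod 4 = 3; sign now +1
(5627/1631) = (734/1631)   [reduce mod 1631]
734 = 2^1·367; (2/1631) = +1 since 1631 mod 8 = 7, so (734/1631) = (+1)^1·(367/1631); sign now +1
reciprocity: (367/1631) = -1·(1631/367) since 367 mod 4 = 3, 1631 mod 4 = 3; sign now -1
(1631/367) = (163/367)   [reduce mod 367]
reciprocity: (163/367) = -1·(367/163) since 163 mod 4 = 3, 367 mod 4 = 3; sign now +1
(367/163) = (41/163)   [reduce mod 163]
reciprocity: (41/163) = +1·(163/41) since 41 mod 4 = 1, 163 mod 4 = 3; sign now +1
(163/41) = (40/41)   [reduce mod 41]
40 = 2^3·5; (2/41) = +1 since 41 mod 8 = 1, so (40/41) = (+1)^3·(5/41); sign now +1
reciprocity: (5/41) = +1·(41/5) since 5 mod 4 = 1, 41 mod 4 = 1; sign now +1
(41/5) = (1/5)   [reduce mod 5]
(1/5) = 1; final value = sign = +1

1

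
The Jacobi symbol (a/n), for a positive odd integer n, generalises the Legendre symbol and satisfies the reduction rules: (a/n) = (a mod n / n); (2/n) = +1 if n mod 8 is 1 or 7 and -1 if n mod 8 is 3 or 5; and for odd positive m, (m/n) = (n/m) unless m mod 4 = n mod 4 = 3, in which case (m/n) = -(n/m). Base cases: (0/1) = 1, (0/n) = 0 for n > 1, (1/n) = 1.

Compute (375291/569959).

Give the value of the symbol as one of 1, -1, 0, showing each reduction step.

reciprocity: (375291/569959) = -1·(569959/375291) since 375291 mod 4 = 3, 569959 mod 4 = 3; sign now -1
(569959/375291) = (194668/375291)   [reduce mod 375291]
194668 = 2^2·48667; (2/375291) = -1 since 375291 mod 8 = 3, so (194668/375291) = (-1)^2·(48667/375291); sign now -1
reciprocity: (48667/375291) = -1·(375291/48667) since 48667 mod 4 = 3, 375291 mod 4 = 3; sign now +1
(375291/48667) = (34622/48667)   [reduce mod 48667]
34622 = 2^1·17311; (2/48667) = -1 since 48667 mod 8 = 3, so (34622/48667) = (-1)^1·(17311/48667); sign now -1
reciprocity: (17311/48667) = -1·(48667/17311) since 17311 mod 4 = 3, 48667 mod 4 = 3; sign now +1
(48667/17311) = (14045/17311)   [reduce mod 17311]
reciprocity: (14045/17311) = +1·(17311/14045) since 14045 mod 4 = 1, 17311 mod 4 = 3; sign now +1
(17311/14045) = (3266/14045)   [reduce mod 14045]
3266 = 2^1·1633; (2/14045) = -1 since 14045 mod 8 = 5, so (3266/14045) = (-1)^1·(1633/14045); sign now -1
reciprocity: (1633/14045) = +1·(14045/1633) since 1633 mod 4 = 1, 14045 mod 4 = 1; sign now -1
(14045/1633) = (981/1633)   [reduce mod 1633]
reciprocity: (981/1633) = +1·(1633/981) since 981 mod 4 = 1, 1633 mod 4 = 1; sign now -1
(1633/981) = (652/981)   [reduce mod 981]
652 = 2^2·163; (2/981) = -1 since 981 mod 8 = 5, so (652/981) = (-1)^2·(163/981); sign now -1
reciprocity: (163/981) = +1·(981/163) since 163 mod 4 = 3, 981 mod 4 = 1; sign now -1
(981/163) = (3/163)   [reduce mod 163]
reciprocity: (3/163) = -1·(163/3) since 3 mod 4 = 3, 163 mod 4 = 3; sign now +1
(163/3) = (1/3)   [reduce mod 3]
(1/3) = 1; final value = sign = +1

1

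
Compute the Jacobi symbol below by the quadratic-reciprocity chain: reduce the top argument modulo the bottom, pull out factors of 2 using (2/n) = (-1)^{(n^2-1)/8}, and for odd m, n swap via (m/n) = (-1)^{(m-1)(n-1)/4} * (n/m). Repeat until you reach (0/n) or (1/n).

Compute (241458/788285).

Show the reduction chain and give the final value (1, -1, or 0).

-1

factor out 2^1: 241458 = 2^1·120729; with 788285 mod 8 = 5, (2/788285) = -1; sign now -1; continue with (120729/788285)
flip (120729/788285) -> (788285/120729): both odd, 120729 mod 4 = 1, 788285 mod 4 = 1, so the flip contributes +1; sign now -1
(788285/120729): 788285 mod 120729 = 63911, so (788285/120729) = (63911/120729)
flip (63911/120729) -> (120729/63911): both odd, 63911 mod 4 = 3, 120729 mod 4 = 1, so the flip contributes +1; sign now -1
(120729/63911): 120729 mod 63911 = 56818, so (120729/63911) = (56818/63911)
factor out 2^1: 56818 = 2^1·28409; with 63911 mod 8 = 7, (2/63911) = +1; sign now -1; continue with (28409/63911)
flip (28409/63911) -> (63911/28409): both odd, 28409 mod 4 = 1, 63911 mod 4 = 3, so the flip contributes +1; sign now -1
(63911/28409): 63911 mod 28409 = 7093, so (63911/28409) = (7093/28409)
flip (7093/28409) -> (28409/7093): both odd, 7093 mod 4 = 1, 28409 mod 4 = 1, so the flip contributes +1; sign now -1
(28409/7093): 28409 mod 7093 = 37, so (28409/7093) = (37/7093)
flip (37/7093) -> (7093/37): both odd, 37 mod 4 = 1, 7093 mod 4 = 1, so the flip contributes +1; sign now -1
(7093/37): 7093 mod 37 = 26, so (7093/37) = (26/37)
factor out 2^1: 26 = 2^1·13; with 37 mod 8 = 5, (2/37) = -1; sign now +1; continue with (13/37)
flip (13/37) -> (37/13): both odd, 13 mod 4 = 1, 37 mod 4 = 1, so the flip contributes +1; sign now +1
(37/13): 37 mod 13 = 11, so (37/13) = (11/13)
flip (11/13) -> (13/11): both odd, 11 mod 4 = 3, 13 mod 4 = 1, so the flip contributes +1; sign now +1
(13/11): 13 mod 11 = 2, so (13/11) = (2/11)
factor out 2^1: 2 = 2^1·1; with 11 mod 8 = 3, (2/11) = -1; sign now -1; continue with (1/11)
reached (1/11) = 1, so the symbol is -1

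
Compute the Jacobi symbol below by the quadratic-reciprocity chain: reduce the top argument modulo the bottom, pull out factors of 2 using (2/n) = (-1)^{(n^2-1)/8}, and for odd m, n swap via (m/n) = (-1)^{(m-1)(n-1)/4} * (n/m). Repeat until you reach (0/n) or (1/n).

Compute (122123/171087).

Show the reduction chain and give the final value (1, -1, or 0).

1

flip (122123/171087) -> (171087/122123): both odd, 122123 mod 4 = 3, 171087 mod 4 = 3, so the flip contributes -1; sign now -1
(171087/122123): 171087 mod 122123 = 48964, so (171087/122123) = (48964/122123)
factor out 2^2: 48964 = 2^2·12241; with 122123 mod 8 = 3, (2/122123) = -1; sign now -1; continue with (12241/122123)
flip (12241/122123) -> (122123/12241): both odd, 12241 mod 4 = 1, 122123 mod 4 = 3, so the flip contributes +1; sign now -1
(122123/12241): 122123 mod 12241 = 11954, so (122123/12241) = (11954/12241)
factor out 2^1: 11954 = 2^1·5977; with 12241 mod 8 = 1, (2/12241) = +1; sign now -1; continue with (5977/12241)
flip (5977/12241) -> (12241/5977): both odd, 5977 mod 4 = 1, 12241 mod 4 = 1, so the flip contributes +1; sign now -1
(12241/5977): 12241 mod 5977 = 287, so (12241/5977) = (287/5977)
flip (287/5977) -> (5977/287): both odd, 287 mod 4 = 3, 5977 mod 4 = 1, so the flip contributes +1; sign now -1
(5977/287): 5977 mod 287 = 237, so (5977/287) = (237/287)
flip (237/287) -> (287/237): both odd, 237 mod 4 = 1, 287 mod 4 = 3, so the flip contributes +1; sign now -1
(287/237): 287 mod 237 = 50, so (287/237) = (50/237)
factor out 2^1: 50 = 2^1·25; with 237 mod 8 = 5, (2/237) = -1; sign now +1; continue with (25/237)
flip (25/237) -> (237/25): both odd, 25 mod 4 = 1, 237 mod 4 = 1, so the flip contributes +1; sign now +1
(237/25): 237 mod 25 = 12, so (237/25) = (12/25)
factor out 2^2: 12 = 2^2·3; with 25 mod 8 = 1, (2/25) = +1; sign now +1; continue with (3/25)
flip (3/25) -> (25/3): both odd, 3 mod 4 = 3, 25 mod 4 = 1, so the flip contributes +1; sign now +1
(25/3): 25 mod 3 = 1, so (25/3) = (1/3)
reached (1/3) = 1, so the symbol is +1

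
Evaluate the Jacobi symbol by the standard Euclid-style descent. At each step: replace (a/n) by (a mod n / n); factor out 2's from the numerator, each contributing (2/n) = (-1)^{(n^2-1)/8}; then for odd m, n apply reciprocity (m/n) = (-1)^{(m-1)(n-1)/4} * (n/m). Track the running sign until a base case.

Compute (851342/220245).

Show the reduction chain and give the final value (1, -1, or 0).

(851342/220245): 851342 mod 220245 = 190607, so (851342/220245) = (190607/220245)
flip (190607/220245) -> (220245/190607): both odd, 190607 mod 4 = 3, 220245 mod 4 = 1, so the flip contributes +1; sign now +1
(220245/190607): 220245 mod 190607 = 29638, so (220245/190607) = (29638/190607)
factor out 2^1: 29638 = 2^1·14819; with 190607 mod 8 = 7, (2/190607) = +1; sign now +1; continue with (14819/190607)
flip (14819/190607) -> (190607/14819): both odd, 14819 mod 4 = 3, 190607 mod 4 = 3, so the flip contributes -1; sign now -1
(190607/14819): 190607 mod 14819 = 12779, so (190607/14819) = (12779/14819)
flip (12779/14819) -> (14819/12779): both odd, 12779 mod 4 = 3, 14819 mod 4 = 3, so the flip contributes -1; sign now +1
(14819/12779): 14819 mod 12779 = 2040, so (14819/12779) = (2040/12779)
factor out 2^3: 2040 = 2^3·255; with 12779 mod 8 = 3, (2/12779) = -1; sign now -1; continue with (255/12779)
flip (255/12779) -> (12779/255): both odd, 255 mod 4 = 3, 12779 mod 4 = 3, so the flip contributes -1; sign now +1
(12779/255): 12779 mod 255 = 29, so (12779/255) = (29/255)
flip (29/255) -> (255/29): both odd, 29 mod 4 = 1, 255 mod 4 = 3, so the flip contributes +1; sign now +1
(255/29): 255 mod 29 = 23, so (255/29) = (23/29)
flip (23/29) -> (29/23): both odd, 23 mod 4 = 3, 29 mod 4 = 1, so the flip contributes +1; sign now +1
(29/23): 29 mod 23 = 6, so (29/23) = (6/23)
factor out 2^1: 6 = 2^1·3; with 23 mod 8 = 7, (2/23) = +1; sign now +1; continue with (3/23)
flip (3/23) -> (23/3): both odd, 3 mod 4 = 3, 23 mod 4 = 3, so the flip contributes -1; sign now -1
(23/3): 23 mod 3 = 2, so (23/3) = (2/3)
factor out 2^1: 2 = 2^1·1; with 3 mod 8 = 3, (2/3) = -1; sign now +1; continue with (1/3)
reached (1/3) = 1, so the symbol is +1

1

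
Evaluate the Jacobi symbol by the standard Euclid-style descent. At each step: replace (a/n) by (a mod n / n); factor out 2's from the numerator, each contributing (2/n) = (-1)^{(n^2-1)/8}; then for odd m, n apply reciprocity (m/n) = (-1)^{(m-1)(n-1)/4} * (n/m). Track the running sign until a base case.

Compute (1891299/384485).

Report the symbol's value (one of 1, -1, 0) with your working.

1

(1891299/384485): 1891299 mod 384485 = 353359, so (1891299/384485) = (353359/384485)
flip (353359/384485) -> (384485/353359): both odd, 353359 mod 4 = 3, 384485 mod 4 = 1, so the flip contributes +1; sign now +1
(384485/353359): 384485 mod 353359 = 31126, so (384485/353359) = (31126/353359)
factor out 2^1: 31126 = 2^1·15563; with 353359 mod 8 = 7, (2/353359) = +1; sign now +1; continue with (15563/353359)
flip (15563/353359) -> (353359/15563): both odd, 15563 mod 4 = 3, 353359 mod 4 = 3, so the flip contributes -1; sign now -1
(353359/15563): 353359 mod 15563 = 10973, so (353359/15563) = (10973/15563)
flip (10973/15563) -> (15563/10973): both odd, 10973 mod 4 = 1, 15563 mod 4 = 3, so the flip contributes +1; sign now -1
(15563/10973): 15563 mod 10973 = 4590, so (15563/10973) = (4590/10973)
factor out 2^1: 4590 = 2^1·2295; with 10973 mod 8 = 5, (2/10973) = -1; sign now +1; continue with (2295/10973)
flip (2295/10973) -> (10973/2295): both odd, 2295 mod 4 = 3, 10973 mod 4 = 1, so the flip contributes +1; sign now +1
(10973/2295): 10973 mod 2295 = 1793, so (10973/2295) = (1793/2295)
flip (1793/2295) -> (2295/1793): both odd, 1793 mod 4 = 1, 2295 mod 4 = 3, so the flip contributes +1; sign now +1
(2295/1793): 2295 mod 1793 = 502, so (2295/1793) = (502/1793)
factor out 2^1: 502 = 2^1·251; with 1793 mod 8 = 1, (2/1793) = +1; sign now +1; continue with (251/1793)
flip (251/1793) -> (1793/251): both odd, 251 mod 4 = 3, 1793 mod 4 = 1, so the flip contributes +1; sign now +1
(1793/251): 1793 mod 251 = 36, so (1793/251) = (36/251)
factor out 2^2: 36 = 2^2·9; with 251 mod 8 = 3, (2/251) = -1; sign now +1; continue with (9/251)
flip (9/251) -> (251/9): both odd, 9 mod 4 = 1, 251 mod 4 = 3, so the flip contributes +1; sign now +1
(251/9): 251 mod 9 = 8, so (251/9) = (8/9)
factor out 2^3: 8 = 2^3·1; with 9 mod 8 = 1, (2/9) = +1; sign now +1; continue with (1/9)
reached (1/9) = 1, so the symbol is +1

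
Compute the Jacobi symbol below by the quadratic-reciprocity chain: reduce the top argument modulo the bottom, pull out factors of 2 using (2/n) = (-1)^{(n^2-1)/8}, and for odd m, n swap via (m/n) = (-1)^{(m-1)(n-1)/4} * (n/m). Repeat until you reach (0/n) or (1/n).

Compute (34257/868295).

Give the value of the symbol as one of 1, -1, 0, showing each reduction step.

1

reciprocity: (34257/868295) = +1·(868295/34257) since 34257 mod 4 = 1, 868295 mod 4 = 3; sign now +1
(868295/34257) = (11870/34257)   [reduce mod 34257]
11870 = 2^1·5935; (2/34257) = +1 since 34257 mod 8 = 1, so (11870/34257) = (+1)^1·(5935/34257); sign now +1
reciprocity: (5935/34257) = +1·(34257/5935) since 5935 mod 4 = 3, 34257 mod 4 = 1; sign now +1
(34257/5935) = (4582/5935)   [reduce mod 5935]
4582 = 2^1·2291; (2/5935) = +1 since 5935 mod 8 = 7, so (4582/5935) = (+1)^1·(2291/5935); sign now +1
reciprocity: (2291/5935) = -1·(5935/2291) since 2291 mod 4 = 3, 5935 mod 4 = 3; sign now -1
(5935/2291) = (1353/2291)   [reduce mod 2291]
reciprocity: (1353/2291) = +1·(2291/1353) since 1353 mod 4 = 1, 2291 mod 4 = 3; sign now -1
(2291/1353) = (938/1353)   [reduce mod 1353]
938 = 2^1·469; (2/1353) = +1 since 1353 mod 8 = 1, so (938/1353) = (+1)^1·(469/1353); sign now -1
reciprocity: (469/1353) = +1·(1353/469) since 469 mod 4 = 1, 1353 mod 4 = 1; sign now -1
(1353/469) = (415/469)   [reduce mod 469]
reciprocity: (415/469) = +1·(469/415) since 415 mod 4 = 3, 469 mod 4 = 1; sign now -1
(469/415) = (54/415)   [reduce mod 415]
54 = 2^1·27; (2/415) = +1 since 415 mod 8 = 7, so (54/415) = (+1)^1·(27/415); sign now -1
reciprocity: (27/415) = -1·(415/27) since 27 mod 4 = 3, 415 mod 4 = 3; sign now +1
(415/27) = (10/27)   [reduce mod 27]
10 = 2^1·5; (2/27) = -1 since 27 mod 8 = 3, so (10/27) = (-1)^1·(5/27); sign now -1
reciprocity: (5/27) = +1·(27/5) since 5 mod 4 = 1, 27 mod 4 = 3; sign now -1
(27/5) = (2/5)   [reduce mod 5]
2 = 2^1·1; (2/5) = -1 since 5 mod 8 = 5, so (2/5) = (-1)^1·(1/5); sign now +1
(1/5) = 1; final value = sign = +1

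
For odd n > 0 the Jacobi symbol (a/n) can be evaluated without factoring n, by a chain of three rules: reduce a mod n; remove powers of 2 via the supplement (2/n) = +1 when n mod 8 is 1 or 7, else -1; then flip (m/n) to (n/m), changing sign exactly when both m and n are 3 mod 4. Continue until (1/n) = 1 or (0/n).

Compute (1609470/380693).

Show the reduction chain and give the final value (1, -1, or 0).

(1609470/380693): 1609470 mod 380693 = 86698, so (1609470/380693) = (86698/380693)
factor out 2^1: 86698 = 2^1·43349; with 380693 mod 8 = 5, (2/380693) = -1; sign now -1; continue with (43349/380693)
flip (43349/380693) -> (380693/43349): both odd, 43349 mod 4 = 1, 380693 mod 4 = 1, so the flip contributes +1; sign now -1
(380693/43349): 380693 mod 43349 = 33901, so (380693/43349) = (33901/43349)
flip (33901/43349) -> (43349/33901): both odd, 33901 mod 4 = 1, 43349 mod 4 = 1, so the flip contributes +1; sign now -1
(43349/33901): 43349 mod 33901 = 9448, so (43349/33901) = (9448/33901)
factor out 2^3: 9448 = 2^3·1181; with 33901 mod 8 = 5, (2/33901) = -1; sign now +1; continue with (1181/33901)
flip (1181/33901) -> (33901/1181): both odd, 1181 mod 4 = 1, 33901 mod 4 = 1, so the flip contributes +1; sign now +1
(33901/1181): 33901 mod 1181 = 833, so (33901/1181) = (833/1181)
flip (833/1181) -> (1181/833): both odd, 833 mod 4 = 1, 1181 mod 4 = 1, so the flip contributes +1; sign now +1
(1181/833): 1181 mod 833 = 348, so (1181/833) = (348/833)
factor out 2^2: 348 = 2^2·87; with 833 mod 8 = 1, (2/833) = +1; sign now +1; continue with (87/833)
flip (87/833) -> (833/87): both odd, 87 mod 4 = 3, 833 mod 4 = 1, so the flip contributes +1; sign now +1
(833/87): 833 mod 87 = 50, so (833/87) = (50/87)
factor out 2^1: 50 = 2^1·25; with 87 mod 8 = 7, (2/87) = +1; sign now +1; continue with (25/87)
flip (25/87) -> (87/25): both odd, 25 mod 4 = 1, 87 mod 4 = 3, so the flip contributes +1; sign now +1
(87/25): 87 mod 25 = 12, so (87/25) = (12/25)
factor out 2^2: 12 = 2^2·3; with 25 mod 8 = 1, (2/25) = +1; sign now +1; continue with (3/25)
flip (3/25) -> (25/3): both odd, 3 mod 4 = 3, 25 mod 4 = 1, so the flip contributes +1; sign now +1
(25/3): 25 mod 3 = 1, so (25/3) = (1/3)
reached (1/3) = 1, so the symbol is +1

1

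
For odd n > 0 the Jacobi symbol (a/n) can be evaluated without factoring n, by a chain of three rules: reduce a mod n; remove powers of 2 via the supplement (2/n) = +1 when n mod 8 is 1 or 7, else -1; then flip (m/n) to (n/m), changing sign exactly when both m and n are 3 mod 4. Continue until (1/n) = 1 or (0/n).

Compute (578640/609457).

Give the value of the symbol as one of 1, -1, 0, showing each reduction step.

factor out 2^4: 578640 = 2^4·36165; with 609457 mod 8 = 1, (2/609457) = +1; sign now +1; continue with (36165/609457)
flip (36165/609457) -> (609457/36165): both odd, 36165 mod 4 = 1, 609457 mod 4 = 1, so the flip contributes +1; sign now +1
(609457/36165): 609457 mod 36165 = 30817, so (609457/36165) = (30817/36165)
flip (30817/36165) -> (36165/30817): both odd, 30817 mod 4 = 1, 36165 mod 4 = 1, so the flip contributes +1; sign now +1
(36165/30817): 36165 mod 30817 = 5348, so (36165/30817) = (5348/30817)
factor out 2^2: 5348 = 2^2·1337; with 30817 mod 8 = 1, (2/30817) = +1; sign now +1; continue with (1337/30817)
flip (1337/30817) -> (30817/1337): both odd, 1337 mod 4 = 1, 30817 mod 4 = 1, so the flip contributes +1; sign now +1
(30817/1337): 30817 mod 1337 = 66, so (30817/1337) = (66/1337)
factor out 2^1: 66 = 2^1·33; with 1337 mod 8 = 1, (2/1337) = +1; sign now +1; continue with (33/1337)
flip (33/1337) -> (1337/33): both odd, 33 mod 4 = 1, 1337 mod 4 = 1, so the flip contributes +1; sign now +1
(1337/33): 1337 mod 33 = 17, so (1337/33) = (17/33)
flip (17/33) -> (33/17): both odd, 17 mod 4 = 1, 33 mod 4 = 1, so the flip contributes +1; sign now +1
(33/17): 33 mod 17 = 16, so (33/17) = (16/17)
factor out 2^4: 16 = 2^4·1; with 17 mod 8 = 1, (2/17) = +1; sign now +1; continue with (1/17)
reached (1/17) = 1, so the symbol is +1

1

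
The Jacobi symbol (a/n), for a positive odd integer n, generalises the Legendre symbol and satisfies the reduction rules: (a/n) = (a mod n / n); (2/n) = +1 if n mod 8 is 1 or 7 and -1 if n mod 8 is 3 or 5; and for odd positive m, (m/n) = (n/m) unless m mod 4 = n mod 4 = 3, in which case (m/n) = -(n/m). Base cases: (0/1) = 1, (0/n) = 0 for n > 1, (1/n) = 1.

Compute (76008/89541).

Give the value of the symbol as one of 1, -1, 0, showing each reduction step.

factor out 2^3: 76008 = 2^3·9501; with 89541 mod 8 = 5, (2/89541) = -1; sign now -1; continue with (9501/89541)
flip (9501/89541) -> (89541/9501): both odd, 9501 mod 4 = 1, 89541 mod 4 = 1, so the flip contributes +1; sign now -1
(89541/9501): 89541 mod 9501 = 4032, so (89541/9501) = (4032/9501)
factor out 2^6: 4032 = 2^6·63; with 9501 mod 8 = 5, (2/9501) = -1; sign now -1; continue with (63/9501)
flip (63/9501) -> (9501/63): both odd, 63 mod 4 = 3, 9501 mod 4 = 1, so the flip contributes +1; sign now -1
(9501/63): 9501 mod 63 = 51, so (9501/63) = (51/63)
flip (51/63) -> (63/51): both odd, 51 mod 4 = 3, 63 mod 4 = 3, so the flip contributes -1; sign now +1
(63/51): 63 mod 51 = 12, so (63/51) = (12/51)
factor out 2^2: 12 = 2^2·3; with 51 mod 8 = 3, (2/51) = -1; sign now +1; continue with (3/51)
flip (3/51) -> (51/3): both odd, 3 mod 4 = 3, 51 mod 4 = 3, so the flip contributes -1; sign now -1
(51/3): 51 mod 3 = 0, so (51/3) = (0/3)
reached (0/3); gcd(a, n) > 1, so (0/3) = 0 and the symbol is 0

0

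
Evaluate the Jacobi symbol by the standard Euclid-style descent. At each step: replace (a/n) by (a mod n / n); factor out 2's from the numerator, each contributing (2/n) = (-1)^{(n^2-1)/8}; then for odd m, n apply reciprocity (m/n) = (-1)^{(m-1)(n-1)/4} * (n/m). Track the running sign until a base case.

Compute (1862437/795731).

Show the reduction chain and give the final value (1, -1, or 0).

1

(1862437/795731) = (270975/795731)   [reduce mod 795731]
reciprocity: (270975/795731) = -1·(795731/270975) since 270975 mod 4 = 3, 795731 mod 4 = 3; sign now -1
(795731/270975) = (253781/270975)   [reduce mod 270975]
reciprocity: (253781/270975) = +1·(270975/253781) since 253781 mod 4 = 1, 270975 mod 4 = 3; sign now -1
(270975/253781) = (17194/253781)   [reduce mod 253781]
17194 = 2^1·8597; (2/253781) = -1 since 253781 mod 8 = 5, so (17194/253781) = (-1)^1·(8597/253781); sign now +1
reciprocity: (8597/253781) = +1·(253781/8597) since 8597 mod 4 = 1, 253781 mod 4 = 1; sign now +1
(253781/8597) = (4468/8597)   [reduce mod 8597]
4468 = 2^2·1117; (2/8597) = -1 since 8597 mod 8 = 5, so (4468/8597) = (-1)^2·(1117/8597); sign now +1
reciprocity: (1117/8597) = +1·(8597/1117) since 1117 mod 4 = 1, 8597 mod 4 = 1; sign now +1
(8597/1117) = (778/1117)   [reduce mod 1117]
778 = 2^1·389; (2/1117) = -1 since 1117 mod 8 = 5, so (778/1117) = (-1)^1·(389/1117); sign now -1
reciprocity: (389/1117) = +1·(1117/389) since 389 mod 4 = 1, 1117 mod 4 = 1; sign now -1
(1117/389) = (339/389)   [reduce mod 389]
reciprocity: (339/389) = +1·(389/339) since 339 mod 4 = 3, 389 mod 4 = 1; sign now -1
(389/339) = (50/339)   [reduce mod 339]
50 = 2^1·25; (2/339) = -1 since 339 mod 8 = 3, so (50/339) = (-1)^1·(25/339); sign now +1
reciprocity: (25/339) = +1·(339/25) since 25 mod 4 = 1, 339 mod 4 = 3; sign now +1
(339/25) = (14/25)   [reduce mod 25]
14 = 2^1·7; (2/25) = +1 since 25 mod 8 = 1, so (14/25) = (+1)^1·(7/25); sign now +1
reciprocity: (7/25) = +1·(25/7) since 7 mod 4 = 3, 25 mod 4 = 1; sign now +1
(25/7) = (4/7)   [reduce mod 7]
4 = 2^2·1; (2/7) = +1 since 7 mod 8 = 7, so (4/7) = (+1)^2·(1/7); sign now +1
(1/7) = 1; final value = sign = +1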